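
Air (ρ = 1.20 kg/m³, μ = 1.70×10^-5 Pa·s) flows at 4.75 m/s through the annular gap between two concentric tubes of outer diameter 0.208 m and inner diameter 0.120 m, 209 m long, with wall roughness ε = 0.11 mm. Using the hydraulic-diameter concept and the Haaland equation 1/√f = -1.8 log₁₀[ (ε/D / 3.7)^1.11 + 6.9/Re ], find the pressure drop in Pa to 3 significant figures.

Hydraulic diameter D_h = 4A/P = D_o - D_i = 0.208 - 0.12 = 0.088 m.
Re = ρVD_h/μ = 1.2·4.75·0.088/1.7e-05 = 2.951e+04.
ε/D_h = 0.00011/0.088 = 0.00125; Haaland gives 1/√f = -1.8 log₁₀[0.00014+0.000234] = 6.169, so f = 0.02628.
ΔP = f(L/D_h)(ρV²/2) = 0.02628·209/0.088·13.54 = 844.9 Pa.

ΔP ≈ 845 Pa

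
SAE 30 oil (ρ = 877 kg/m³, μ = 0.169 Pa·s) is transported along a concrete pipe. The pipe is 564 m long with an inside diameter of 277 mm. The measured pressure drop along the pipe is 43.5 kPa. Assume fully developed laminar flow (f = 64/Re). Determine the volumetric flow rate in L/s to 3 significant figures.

For laminar flow, f = 64/Re with Re = ρVD/μ, so Darcy-Weisbach reduces to ΔP = 32μLV/D². Solving for V: V = ΔP·D²/(32μL) = 4.35e+04·(0.277)²/(32·0.169·564) = 1.094 m/s.
Check: Re = ρVD/μ = 877·1.094·0.277/0.169 = 1573 < 2300, so the laminar assumption holds.
Q = V·A = 1.094·(π/4·0.277²) = 0.06595 m³/s = 65.9 L/s.

Q ≈ 65.9 L/s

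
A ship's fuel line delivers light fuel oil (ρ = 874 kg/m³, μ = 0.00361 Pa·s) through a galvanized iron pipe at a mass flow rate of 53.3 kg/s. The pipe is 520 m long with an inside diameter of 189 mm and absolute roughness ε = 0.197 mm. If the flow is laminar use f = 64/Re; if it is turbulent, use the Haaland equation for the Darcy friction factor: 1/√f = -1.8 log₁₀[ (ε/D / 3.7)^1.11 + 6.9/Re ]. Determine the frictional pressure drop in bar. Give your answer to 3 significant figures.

ΔP ≈ 1.26 bar

A = πD²/4 = π(0.189)²/4 = 0.02806 m²; mean velocity V = ṁ/(ρA) = 53.3/(874 · 0.02806) = 2.174 m/s.
Reynolds number Re = ρVD/μ = 874 · 2.174 · 0.189 / 0.00361 = 9.946e+04.
Re > 4000 → turbulent. Relative roughness ε/D = 0.000197/0.189 = 0.00104. Haaland: 1/√f = -1.8 log₁₀[(0.00104/3.7)^1.11 + 6.9/9.946e+04] = -1.8 log₁₀[0.000115 + 6.94e-05] = 6.723, so f = 0.02212.
Darcy-Weisbach: ΔP = f(L/D)(ρV²/2) = 0.02212·(520/0.189)·(874·2.174²/2) = 0.02212·2751·2065 = 1.257e+05 Pa.
ΔP = 1.257e+05 Pa = 1.26 bar.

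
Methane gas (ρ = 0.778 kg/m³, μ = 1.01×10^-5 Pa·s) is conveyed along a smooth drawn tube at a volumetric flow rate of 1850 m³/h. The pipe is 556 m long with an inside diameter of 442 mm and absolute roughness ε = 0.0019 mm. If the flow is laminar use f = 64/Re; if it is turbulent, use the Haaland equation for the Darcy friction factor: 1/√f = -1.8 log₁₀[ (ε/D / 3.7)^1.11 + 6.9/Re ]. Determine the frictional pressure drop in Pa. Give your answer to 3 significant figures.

ΔP ≈ 95.3 Pa

Q = 1850 m³/h = 1850/3600 = 0.5139 m³/s.
Cross-sectional area A = πD²/4 = π(0.442)²/4 = 0.1534 m²; mean velocity V = Q/A = 0.5139/0.1534 = 3.349 m/s.
Reynolds number Re = ρVD/μ = 0.778 · 3.349 · 0.442 / 1.01e-05 = 1.14e+05.
Re > 4000 → turbulent. Relative roughness ε/D = 1.9e-06/0.442 = 4.3e-06. Haaland: 1/√f = -1.8 log₁₀[(4.3e-06/3.7)^1.11 + 6.9/1.14e+05] = -1.8 log₁₀[2.58e-07 + 6.05e-05] = 7.589, so f = 0.01736.
Darcy-Weisbach: ΔP = f(L/D)(ρV²/2) = 0.01736·(556/0.442)·(0.778·3.349²/2) = 0.01736·1258·4.363 = 95.29 Pa.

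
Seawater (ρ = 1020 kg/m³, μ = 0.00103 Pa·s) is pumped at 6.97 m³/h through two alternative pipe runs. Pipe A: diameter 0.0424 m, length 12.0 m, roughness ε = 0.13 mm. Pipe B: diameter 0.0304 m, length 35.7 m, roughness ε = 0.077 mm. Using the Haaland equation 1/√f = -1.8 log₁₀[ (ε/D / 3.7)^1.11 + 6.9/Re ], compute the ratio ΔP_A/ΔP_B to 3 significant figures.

ΔP_A/ΔP_B ≈ 0.0678

Pipe A: V = Q/A = 0.001936/0.001412 = 1.371 m/s; Re = 5.758e+04; ε/D = 0.00307; Haaland → f = 0.02832; ΔP_A = f(L/D)(ρV²/2) = 7685 Pa.
Pipe B: V = Q/A = 0.001936/0.0007258 = 2.667 m/s; Re = 8.03e+04; ε/D = 0.00253; Haaland → f = 0.02661; ΔP_B = f(L/D)(ρV²/2) = 1.134e+05 Pa.
ΔP_A/ΔP_B = 7685/1.134e+05 = 0.0678.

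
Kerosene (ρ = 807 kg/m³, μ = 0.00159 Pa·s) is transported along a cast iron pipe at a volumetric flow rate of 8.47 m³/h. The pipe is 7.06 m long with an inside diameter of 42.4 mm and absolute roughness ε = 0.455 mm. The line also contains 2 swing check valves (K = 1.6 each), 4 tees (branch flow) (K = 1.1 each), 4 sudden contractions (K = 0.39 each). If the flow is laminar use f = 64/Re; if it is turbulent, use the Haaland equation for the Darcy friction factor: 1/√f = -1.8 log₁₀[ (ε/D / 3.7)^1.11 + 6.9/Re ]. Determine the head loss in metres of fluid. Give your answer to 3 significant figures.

h_f ≈ 2.25 m

Q = 8.47 m³/h = 8.47/3600 = 0.002353 m³/s.
Cross-sectional area A = πD²/4 = π(0.0424)²/4 = 0.001412 m²; mean velocity V = Q/A = 0.002353/0.001412 = 1.666 m/s.
Reynolds number Re = ρVD/μ = 807 · 1.666 · 0.0424 / 0.00159 = 3.586e+04.
Re > 4000 → turbulent. Relative roughness ε/D = 0.000455/0.0424 = 0.0107. Haaland: 1/√f = -1.8 log₁₀[(0.0107/3.7)^1.11 + 6.9/3.586e+04] = -1.8 log₁₀[0.00153 + 0.000192] = 4.977, so f = 0.04037.
Total minor-loss coefficient ΣK = 2·1.6 + 4·1.1 + 4·0.39 = 9.16.
ΔP = [f·L/D + ΣK]·(ρV²/2) = [0.04037·7.06/0.0424 + 9.16]·(807·1.666²/2) = [6.722 + 9.16]·1120 = 1.779e+04 Pa.
Head loss h_f = ΔP/(ρg) = 1.779e+04/(807·9.81) = 2.25 m.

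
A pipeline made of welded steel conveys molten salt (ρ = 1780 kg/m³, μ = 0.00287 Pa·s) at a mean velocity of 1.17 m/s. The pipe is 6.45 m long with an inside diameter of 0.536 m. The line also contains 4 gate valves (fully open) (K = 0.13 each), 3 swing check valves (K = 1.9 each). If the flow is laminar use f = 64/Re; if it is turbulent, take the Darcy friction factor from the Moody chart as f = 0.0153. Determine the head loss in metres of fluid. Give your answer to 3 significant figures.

h_f ≈ 0.447 m

Reynolds number Re = ρVD/μ = 1780 · 1.17 · 0.536 / 0.00287 = 3.889e+05.
Re > 4000 → turbulent; use the Moody-chart value f = 0.0153.
Total minor-loss coefficient ΣK = 4·0.13 + 3·1.9 = 6.22.
ΔP = [f·L/D + ΣK]·(ρV²/2) = [0.0153·6.45/0.536 + 6.22]·(1780·1.17²/2) = [0.1841 + 6.22]·1218 = 7802 Pa.
Head loss h_f = ΔP/(ρg) = 7802/(1780·9.81) = 0.447 m.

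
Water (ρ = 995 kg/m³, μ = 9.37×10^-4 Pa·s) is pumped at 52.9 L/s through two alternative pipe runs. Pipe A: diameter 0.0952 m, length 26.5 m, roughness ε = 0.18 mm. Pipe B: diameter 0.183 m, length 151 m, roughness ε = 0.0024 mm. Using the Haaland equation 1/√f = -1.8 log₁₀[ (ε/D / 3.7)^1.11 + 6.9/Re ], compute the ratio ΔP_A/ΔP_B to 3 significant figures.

Pipe A: V = Q/A = 0.0529/0.007118 = 7.432 m/s; Re = 7.513e+05; ε/D = 0.00189; Haaland → f = 0.02335; ΔP_A = f(L/D)(ρV²/2) = 1.786e+05 Pa.
Pipe B: V = Q/A = 0.0529/0.0263 = 2.011 m/s; Re = 3.908e+05; ε/D = 1.31e-05; Haaland → f = 0.01379; ΔP_B = f(L/D)(ρV²/2) = 2.289e+04 Pa.
ΔP_A/ΔP_B = 1.786e+05/2.289e+04 = 7.80.

ΔP_A/ΔP_B ≈ 7.80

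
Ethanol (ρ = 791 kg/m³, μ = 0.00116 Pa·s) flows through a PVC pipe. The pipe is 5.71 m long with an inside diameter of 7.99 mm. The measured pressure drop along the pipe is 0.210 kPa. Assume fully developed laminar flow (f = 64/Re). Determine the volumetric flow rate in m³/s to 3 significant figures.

For laminar flow, f = 64/Re with Re = ρVD/μ, so Darcy-Weisbach reduces to ΔP = 32μLV/D². Solving for V: V = ΔP·D²/(32μL) = 210·(0.00799)²/(32·0.00116·5.71) = 0.06325 m/s.
Check: Re = ρVD/μ = 791·0.06325·0.00799/0.00116 = 344.6 < 2300, so the laminar assumption holds.
Q = V·A = 0.06325·(π/4·0.00799²) = 3.171e-06 m³/s = 3.17×10^-6 m³/s.

Q ≈ 3.17×10^-6 m³/s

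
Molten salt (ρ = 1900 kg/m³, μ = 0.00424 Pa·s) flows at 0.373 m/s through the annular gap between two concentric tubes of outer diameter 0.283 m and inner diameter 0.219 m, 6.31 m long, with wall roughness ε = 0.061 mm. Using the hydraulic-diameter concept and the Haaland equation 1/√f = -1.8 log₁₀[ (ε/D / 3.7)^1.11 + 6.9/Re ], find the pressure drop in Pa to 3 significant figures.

Hydraulic diameter D_h = 4A/P = D_o - D_i = 0.283 - 0.219 = 0.064 m.
Re = ρVD_h/μ = 1900·0.373·0.064/0.00424 = 1.07e+04.
ε/D_h = 6.1e-05/0.064 = 0.000953; Haaland gives 1/√f = -1.8 log₁₀[0.000104+0.000645] = 5.626, so f = 0.03159.
ΔP = f(L/D_h)(ρV²/2) = 0.03159·6.31/0.064·132.2 = 411.7 Pa.

ΔP ≈ 412 Pa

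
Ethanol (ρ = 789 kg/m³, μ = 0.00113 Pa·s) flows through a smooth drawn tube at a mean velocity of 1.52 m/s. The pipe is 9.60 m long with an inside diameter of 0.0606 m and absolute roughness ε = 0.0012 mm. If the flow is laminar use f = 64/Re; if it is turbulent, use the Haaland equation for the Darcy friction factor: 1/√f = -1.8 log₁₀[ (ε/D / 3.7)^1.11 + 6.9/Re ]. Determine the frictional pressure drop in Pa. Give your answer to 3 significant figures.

ΔP ≈ 2840 Pa

Reynolds number Re = ρVD/μ = 789 · 1.52 · 0.0606 / 0.00113 = 6.432e+04.
Re > 4000 → turbulent. Relative roughness ε/D = 1.2e-06/0.0606 = 1.98e-05. Haaland: 1/√f = -1.8 log₁₀[(1.98e-05/3.7)^1.11 + 6.9/6.432e+04] = -1.8 log₁₀[1.41e-06 + 0.000107] = 7.135, so f = 0.01964.
Darcy-Weisbach: ΔP = f(L/D)(ρV²/2) = 0.01964·(9.6/0.0606)·(789·1.52²/2) = 0.01964·158.4·911.5 = 2836 Pa.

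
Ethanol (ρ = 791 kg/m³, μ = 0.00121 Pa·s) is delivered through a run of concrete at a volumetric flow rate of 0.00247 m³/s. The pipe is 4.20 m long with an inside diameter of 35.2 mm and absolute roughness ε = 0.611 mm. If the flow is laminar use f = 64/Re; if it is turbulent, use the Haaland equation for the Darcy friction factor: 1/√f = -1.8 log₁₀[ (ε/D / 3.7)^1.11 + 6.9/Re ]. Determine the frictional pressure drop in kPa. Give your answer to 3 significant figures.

Cross-sectional area A = πD²/4 = π(0.0352)²/4 = 0.0009731 m²; mean velocity V = Q/A = 0.00247/0.0009731 = 2.538 m/s.
Reynolds number Re = ρVD/μ = 791 · 2.538 · 0.0352 / 0.00121 = 5.841e+04.
Re > 4000 → turbulent. Relative roughness ε/D = 0.000611/0.0352 = 0.0174. Haaland: 1/√f = -1.8 log₁₀[(0.0174/3.7)^1.11 + 6.9/5.841e+04] = -1.8 log₁₀[0.0026 + 0.000118] = 4.618, so f = 0.04689.
Darcy-Weisbach: ΔP = f(L/D)(ρV²/2) = 0.04689·(4.2/0.0352)·(791·2.538²/2) = 0.04689·119.3·2548 = 1.426e+04 Pa.
ΔP = 1.426e+04 Pa = 14.3 kPa.

ΔP ≈ 14.3 kPa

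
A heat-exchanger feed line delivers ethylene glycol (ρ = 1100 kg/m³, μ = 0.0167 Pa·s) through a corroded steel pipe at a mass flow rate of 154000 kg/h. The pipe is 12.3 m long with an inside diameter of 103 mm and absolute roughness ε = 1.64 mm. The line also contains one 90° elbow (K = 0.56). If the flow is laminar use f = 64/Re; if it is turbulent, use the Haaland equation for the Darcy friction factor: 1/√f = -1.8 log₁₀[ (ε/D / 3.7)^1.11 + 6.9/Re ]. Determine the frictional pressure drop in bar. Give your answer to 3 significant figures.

ṁ = 154000 kg/h = 154000/3600 = 42.78 kg/s.
A = πD²/4 = π(0.103)²/4 = 0.008332 m²; mean velocity V = ṁ/(ρA) = 42.78/(1100 · 0.008332) = 4.667 m/s.
Reynolds number Re = ρVD/μ = 1100 · 4.667 · 0.103 / 0.0167 = 3.166e+04.
Re > 4000 → turbulent. Relative roughness ε/D = 0.00164/0.103 = 0.0159. Haaland: 1/√f = -1.8 log₁₀[(0.0159/3.7)^1.11 + 6.9/3.166e+04] = -1.8 log₁₀[0.00236 + 0.000218] = 4.659, so f = 0.04608.
Total minor-loss coefficient ΣK = 1·0.56 = 0.56.
ΔP = [f·L/D + ΣK]·(ρV²/2) = [0.04608·12.3/0.103 + 0.56]·(1100·4.667²/2) = [5.502 + 0.56]·1.198e+04 = 7.263e+04 Pa.
ΔP = 7.263e+04 Pa = 0.726 bar.

ΔP ≈ 0.726 bar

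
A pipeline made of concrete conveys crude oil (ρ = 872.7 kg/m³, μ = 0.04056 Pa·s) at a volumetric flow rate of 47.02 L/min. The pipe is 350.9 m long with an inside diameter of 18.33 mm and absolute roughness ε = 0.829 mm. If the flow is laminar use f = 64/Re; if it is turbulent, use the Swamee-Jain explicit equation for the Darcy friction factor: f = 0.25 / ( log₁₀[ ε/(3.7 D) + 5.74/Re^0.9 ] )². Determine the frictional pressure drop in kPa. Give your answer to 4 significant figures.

ΔP ≈ 4026 kPa

Q = 47.02 L/min = 47.02/60000 = 0.0007837 m³/s.
Cross-sectional area A = πD²/4 = π(0.01833)²/4 = 0.0002639 m²; mean velocity V = Q/A = 0.0007837/0.0002639 = 2.97 m/s.
Reynolds number Re = ρVD/μ = 872.7 · 2.97 · 0.01833 / 0.0406 = 1171.
Re < 2300 → laminar flow, so f = 64/Re = 64/1171 = 0.05464 (the turbulent correlation is not needed).
Darcy-Weisbach: ΔP = f(L/D)(ρV²/2) = 0.05464·(350.9/0.01833)·(872.7·2.97²/2) = 0.05464·1.914e+04·3848 = 4.026e+06 Pa.
ΔP = 4.026e+06 Pa = 4026 kPa.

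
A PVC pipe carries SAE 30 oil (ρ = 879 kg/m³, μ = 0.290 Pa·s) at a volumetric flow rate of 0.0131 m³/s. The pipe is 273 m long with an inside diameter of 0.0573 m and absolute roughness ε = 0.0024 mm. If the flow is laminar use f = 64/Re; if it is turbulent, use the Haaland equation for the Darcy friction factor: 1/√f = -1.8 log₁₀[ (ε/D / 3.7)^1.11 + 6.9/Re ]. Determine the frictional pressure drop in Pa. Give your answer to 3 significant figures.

ΔP ≈ 3.92×10^6 Pa

Cross-sectional area A = πD²/4 = π(0.0573)²/4 = 0.002579 m²; mean velocity V = Q/A = 0.0131/0.002579 = 5.08 m/s.
Reynolds number Re = ρVD/μ = 879 · 5.08 · 0.0573 / 0.29 = 882.3.
Re < 2300 → laminar flow, so f = 64/Re = 64/882.3 = 0.07254 (the turbulent correlation is not needed).
Darcy-Weisbach: ΔP = f(L/D)(ρV²/2) = 0.07254·(273/0.0573)·(879·5.08²/2) = 0.07254·4764·1.134e+04 = 3.92e+06 Pa.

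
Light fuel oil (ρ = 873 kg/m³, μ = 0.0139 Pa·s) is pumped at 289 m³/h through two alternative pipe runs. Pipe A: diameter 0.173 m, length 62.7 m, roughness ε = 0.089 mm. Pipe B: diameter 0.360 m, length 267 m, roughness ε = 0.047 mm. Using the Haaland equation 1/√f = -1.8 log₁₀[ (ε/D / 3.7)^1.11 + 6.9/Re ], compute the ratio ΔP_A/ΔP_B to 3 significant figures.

Pipe A: V = Q/A = 0.08028/0.02351 = 3.415 m/s; Re = 3.711e+04; ε/D = 0.000514; Haaland → f = 0.02352; ΔP_A = f(L/D)(ρV²/2) = 4.339e+04 Pa.
Pipe B: V = Q/A = 0.08028/0.1018 = 0.7887 m/s; Re = 1.783e+04; ε/D = 0.000131; Haaland → f = 0.0267; ΔP_B = f(L/D)(ρV²/2) = 5377 Pa.
ΔP_A/ΔP_B = 4.339e+04/5377 = 8.07.

ΔP_A/ΔP_B ≈ 8.07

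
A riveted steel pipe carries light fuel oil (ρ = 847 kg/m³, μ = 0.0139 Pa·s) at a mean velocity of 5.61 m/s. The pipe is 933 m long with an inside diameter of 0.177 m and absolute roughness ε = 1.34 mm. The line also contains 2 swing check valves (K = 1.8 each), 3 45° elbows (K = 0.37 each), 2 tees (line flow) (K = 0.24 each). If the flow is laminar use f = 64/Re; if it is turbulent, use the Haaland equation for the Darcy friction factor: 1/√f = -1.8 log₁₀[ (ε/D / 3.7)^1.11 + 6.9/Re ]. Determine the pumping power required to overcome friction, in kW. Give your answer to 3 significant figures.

Reynolds number Re = ρVD/μ = 847 · 5.61 · 0.177 / 0.0139 = 6.051e+04.
Re > 4000 → turbulent. Relative roughness ε/D = 0.00134/0.177 = 0.00757. Haaland: 1/√f = -1.8 log₁₀[(0.00757/3.7)^1.11 + 6.9/6.051e+04] = -1.8 log₁₀[0.00104 + 0.000114] = 5.291, so f = 0.03572.
Total minor-loss coefficient ΣK = 2·1.8 + 3·0.37 + 2·0.24 = 5.19.
ΔP = [f·L/D + ΣK]·(ρV²/2) = [0.03572·933/0.177 + 5.19]·(847·5.61²/2) = [188.3 + 5.19]·1.333e+04 = 2.579e+06 Pa.
Q = V·A = 5.61·0.02461 = 0.138 m³/s.
Pumping power P = QΔP = 0.138·2.579e+06 = 356000 W = 356 kW.

P ≈ 356 kW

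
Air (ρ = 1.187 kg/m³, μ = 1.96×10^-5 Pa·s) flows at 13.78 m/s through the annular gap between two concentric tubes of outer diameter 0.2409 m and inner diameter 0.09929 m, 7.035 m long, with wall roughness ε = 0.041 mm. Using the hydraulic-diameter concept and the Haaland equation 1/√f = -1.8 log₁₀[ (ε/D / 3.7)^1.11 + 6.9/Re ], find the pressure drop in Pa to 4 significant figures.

ΔP ≈ 104.6 Pa

Hydraulic diameter D_h = 4A/P = D_o - D_i = 0.2409 - 0.09929 = 0.1416 m.
Re = ρVD_h/μ = 1.187·13.78·0.1416/1.96e-05 = 1.182e+05.
ε/D_h = 4.1e-05/0.1416 = 0.00029; Haaland gives 1/√f = -1.8 log₁₀[2.77e-05+5.84e-05] = 7.318, so f = 0.01868.
ΔP = f(L/D_h)(ρV²/2) = 0.01868·7.035/0.1416·112.7 = 104.6 Pa.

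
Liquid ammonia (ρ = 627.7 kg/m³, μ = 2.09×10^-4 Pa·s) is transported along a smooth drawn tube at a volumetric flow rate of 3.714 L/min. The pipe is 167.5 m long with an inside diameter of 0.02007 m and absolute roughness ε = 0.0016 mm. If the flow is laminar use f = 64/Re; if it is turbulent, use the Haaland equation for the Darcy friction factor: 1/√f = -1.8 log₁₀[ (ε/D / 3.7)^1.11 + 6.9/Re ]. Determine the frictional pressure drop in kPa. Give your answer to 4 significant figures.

Q = 3.714 L/min = 3.714/60000 = 6.19e-05 m³/s.
Cross-sectional area A = πD²/4 = π(0.02007)²/4 = 0.0003164 m²; mean velocity V = Q/A = 6.19e-05/0.0003164 = 0.1957 m/s.
Reynolds number Re = ρVD/μ = 627.7 · 0.1957 · 0.02007 / 0.000209 = 1.179e+04.
Re > 4000 → turbulent. Relative roughness ε/D = 1.6e-06/0.02007 = 7.97e-05. Haaland: 1/√f = -1.8 log₁₀[(7.97e-05/3.7)^1.11 + 6.9/1.179e+04] = -1.8 log₁₀[6.61e-06 + 0.000585] = 5.81, so f = 0.02962.
Darcy-Weisbach: ΔP = f(L/D)(ρV²/2) = 0.02962·(167.5/0.02007)·(627.7·0.1957²/2) = 0.02962·8346·12.02 = 2970 Pa.
ΔP = 2970 Pa = 2.970 kPa.

ΔP ≈ 2.970 kPa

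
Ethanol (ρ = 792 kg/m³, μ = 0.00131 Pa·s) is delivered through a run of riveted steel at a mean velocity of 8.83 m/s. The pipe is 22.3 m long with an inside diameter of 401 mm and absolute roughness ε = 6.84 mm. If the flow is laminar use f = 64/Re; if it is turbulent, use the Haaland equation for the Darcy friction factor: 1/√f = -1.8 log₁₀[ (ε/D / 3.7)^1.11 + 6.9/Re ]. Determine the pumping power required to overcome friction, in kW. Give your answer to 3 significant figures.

Reynolds number Re = ρVD/μ = 792 · 8.83 · 0.401 / 0.00131 = 2.141e+06.
Re > 4000 → turbulent. Relative roughness ε/D = 0.00684/0.401 = 0.0171. Haaland: 1/√f = -1.8 log₁₀[(0.0171/3.7)^1.11 + 6.9/2.141e+06] = -1.8 log₁₀[0.00255 + 3.22e-06] = 4.667, so f = 0.04591.
Darcy-Weisbach: ΔP = f(L/D)(ρV²/2) = 0.04591·(22.3/0.401)·(792·8.83²/2) = 0.04591·55.61·3.088e+04 = 7.883e+04 Pa.
Q = V·A = 8.83·0.1263 = 1.115 m³/s.
Pumping power P = QΔP = 1.115·7.883e+04 = 87910 W = 87.9 kW.

P ≈ 87.9 kW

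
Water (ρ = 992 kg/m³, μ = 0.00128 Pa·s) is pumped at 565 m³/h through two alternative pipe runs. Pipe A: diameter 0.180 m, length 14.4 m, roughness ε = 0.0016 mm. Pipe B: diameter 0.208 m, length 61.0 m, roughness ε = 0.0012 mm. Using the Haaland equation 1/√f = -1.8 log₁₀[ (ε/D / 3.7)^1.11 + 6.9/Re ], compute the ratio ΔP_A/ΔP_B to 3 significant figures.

Pipe A: V = Q/A = 0.1569/0.02545 = 6.168 m/s; Re = 8.604e+05; ε/D = 8.89e-06; Haaland → f = 0.01203; ΔP_A = f(L/D)(ρV²/2) = 1.815e+04 Pa.
Pipe B: V = Q/A = 0.1569/0.03398 = 4.619 m/s; Re = 7.446e+05; ε/D = 5.77e-06; Haaland → f = 0.01226; ΔP_B = f(L/D)(ρV²/2) = 3.806e+04 Pa.
ΔP_A/ΔP_B = 1.815e+04/3.806e+04 = 0.477.

ΔP_A/ΔP_B ≈ 0.477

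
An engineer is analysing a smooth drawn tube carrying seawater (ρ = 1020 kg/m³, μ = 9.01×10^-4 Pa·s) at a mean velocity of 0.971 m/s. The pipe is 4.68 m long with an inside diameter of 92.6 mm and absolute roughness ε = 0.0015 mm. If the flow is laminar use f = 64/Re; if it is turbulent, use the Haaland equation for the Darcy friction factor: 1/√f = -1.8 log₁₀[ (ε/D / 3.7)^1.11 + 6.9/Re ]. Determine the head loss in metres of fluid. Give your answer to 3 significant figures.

h_f ≈ 0.0433 m

Reynolds number Re = ρVD/μ = 1020 · 0.971 · 0.0926 / 0.000901 = 1.018e+05.
Re > 4000 → turbulent. Relative roughness ε/D = 1.5e-06/0.0926 = 1.62e-05. Haaland: 1/√f = -1.8 log₁₀[(1.62e-05/3.7)^1.11 + 6.9/1.018e+05] = -1.8 log₁₀[1.13e-06 + 6.78e-05] = 7.491, so f = 0.01782.
Darcy-Weisbach: ΔP = f(L/D)(ρV²/2) = 0.01782·(4.68/0.0926)·(1020·0.971²/2) = 0.01782·50.54·480.8 = 433.1 Pa.
Head loss h_f = ΔP/(ρg) = 433.1/(1020·9.81) = 0.0433 m.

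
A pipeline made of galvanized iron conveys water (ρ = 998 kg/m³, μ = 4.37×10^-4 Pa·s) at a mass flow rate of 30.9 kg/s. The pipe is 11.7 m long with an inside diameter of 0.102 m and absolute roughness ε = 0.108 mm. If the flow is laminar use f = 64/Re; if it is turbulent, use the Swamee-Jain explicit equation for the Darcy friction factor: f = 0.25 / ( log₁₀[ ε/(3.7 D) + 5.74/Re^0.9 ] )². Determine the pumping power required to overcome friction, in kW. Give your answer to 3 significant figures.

A = πD²/4 = π(0.102)²/4 = 0.008171 m²; mean velocity V = ṁ/(ρA) = 30.9/(998 · 0.008171) = 3.789 m/s.
Reynolds number Re = ρVD/μ = 998 · 3.789 · 0.102 / 0.000437 = 8.826e+05.
Re > 4000 → turbulent. Relative roughness ε/D = 0.000108/0.102 = 0.00106. Swamee-Jain: f = 0.25/(log₁₀[0.00106/3.7 + 5.74/8.826e+05^0.9])² = 0.25/(log₁₀[0.000286 + 2.56e-05])² = 0.25/(-3.506)² = 0.02034.
Darcy-Weisbach: ΔP = f(L/D)(ρV²/2) = 0.02034·(11.7/0.102)·(998·3.789²/2) = 0.02034·114.7·7164 = 1.671e+04 Pa.
Q = ṁ/ρ = 30.9/998 = 0.03096 m³/s.
Pumping power P = QΔP = 0.03096·1.671e+04 = 517.4 W = 0.517 kW.

P ≈ 0.517 kW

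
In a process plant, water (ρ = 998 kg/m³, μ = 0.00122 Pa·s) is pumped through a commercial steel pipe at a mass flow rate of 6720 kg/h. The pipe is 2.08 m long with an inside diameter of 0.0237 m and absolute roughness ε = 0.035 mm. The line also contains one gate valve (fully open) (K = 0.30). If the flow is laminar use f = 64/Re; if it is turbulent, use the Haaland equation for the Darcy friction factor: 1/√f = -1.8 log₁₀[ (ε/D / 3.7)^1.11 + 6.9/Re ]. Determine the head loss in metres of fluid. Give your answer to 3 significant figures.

ṁ = 6720 kg/h = 6720/3600 = 1.867 kg/s.
A = πD²/4 = π(0.0237)²/4 = 0.0004412 m²; mean velocity V = ṁ/(ρA) = 1.867/(998 · 0.0004412) = 4.24 m/s.
Reynolds number Re = ρVD/μ = 998 · 4.24 · 0.0237 / 0.00122 = 8.22e+04.
Re > 4000 → turbulent. Relative roughness ε/D = 3.5e-05/0.0237 = 0.00148. Haaland: 1/√f = -1.8 log₁₀[(0.00148/3.7)^1.11 + 6.9/8.22e+04] = -1.8 log₁₀[0.000169 + 8.39e-05] = 6.475, so f = 0.02385.
Total minor-loss coefficient ΣK = 1·0.3 = 0.3.
ΔP = [f·L/D + ΣK]·(ρV²/2) = [0.02385·2.08/0.0237 + 0.3]·(998·4.24²/2) = [2.093 + 0.3]·8970 = 2.147e+04 Pa.
Head loss h_f = ΔP/(ρg) = 2.147e+04/(998·9.81) = 2.19 m.

h_f ≈ 2.19 m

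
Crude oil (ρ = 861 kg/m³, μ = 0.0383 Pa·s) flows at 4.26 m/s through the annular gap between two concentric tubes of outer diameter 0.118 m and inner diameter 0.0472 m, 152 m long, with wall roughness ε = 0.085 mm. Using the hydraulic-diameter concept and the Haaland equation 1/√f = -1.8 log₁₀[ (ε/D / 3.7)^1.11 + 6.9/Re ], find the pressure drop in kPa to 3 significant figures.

Hydraulic diameter D_h = 4A/P = D_o - D_i = 0.118 - 0.0472 = 0.0708 m.
Re = ρVD_h/μ = 861·4.26·0.0708/0.0383 = 6780.
ε/D_h = 8.5e-05/0.0708 = 0.0012; Haaland gives 1/√f = -1.8 log₁₀[0.000134+0.00102] = 5.29, so f = 0.03574.
ΔP = f(L/D_h)(ρV²/2) = 0.03574·152/0.0708·7813 = 5.995e+05 Pa.
ΔP = 599 kPa.

ΔP ≈ 599 kPa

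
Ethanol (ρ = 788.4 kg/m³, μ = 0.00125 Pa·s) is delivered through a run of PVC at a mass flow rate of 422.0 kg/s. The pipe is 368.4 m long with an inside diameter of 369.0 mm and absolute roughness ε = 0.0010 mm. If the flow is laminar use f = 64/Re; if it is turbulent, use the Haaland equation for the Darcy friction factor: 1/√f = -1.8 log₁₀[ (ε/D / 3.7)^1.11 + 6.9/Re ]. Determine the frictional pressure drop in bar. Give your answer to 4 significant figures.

A = πD²/4 = π(0.369)²/4 = 0.1069 m²; mean velocity V = ṁ/(ρA) = 422/(788.4 · 0.1069) = 5.005 m/s.
Reynolds number Re = ρVD/μ = 788.4 · 5.005 · 0.369 / 0.00125 = 1.165e+06.
Re > 4000 → turbulent. Relative roughness ε/D = 1e-06/0.369 = 2.71e-06. Haaland: 1/√f = -1.8 log₁₀[(2.71e-06/3.7)^1.11 + 6.9/1.165e+06] = -1.8 log₁₀[1.55e-07 + 5.92e-06] = 9.389, so f = 0.01134.
Darcy-Weisbach: ΔP = f(L/D)(ρV²/2) = 0.01134·(368.4/0.369)·(788.4·5.005²/2) = 0.01134·998.4·9876 = 1.118e+05 Pa.
ΔP = 1.118e+05 Pa = 1.118 bar.

ΔP ≈ 1.118 bar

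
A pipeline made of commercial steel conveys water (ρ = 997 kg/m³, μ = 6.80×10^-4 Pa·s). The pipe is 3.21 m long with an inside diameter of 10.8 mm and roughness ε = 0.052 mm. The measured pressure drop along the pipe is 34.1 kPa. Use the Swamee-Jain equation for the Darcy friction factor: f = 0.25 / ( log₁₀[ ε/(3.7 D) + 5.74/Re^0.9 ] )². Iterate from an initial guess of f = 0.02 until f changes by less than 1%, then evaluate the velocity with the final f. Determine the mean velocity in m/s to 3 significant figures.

V ≈ 2.66 m/s

Rearranging Darcy-Weisbach: V = √(2·ΔP·D/(f·L·ρ)). With ε/D = 5.2e-05/0.0108 = 0.00481, iterate starting from f = 0.02:
  f = 0.02 → V = √(2·3.41e+04·0.0108/(0.02·3.21·997)) = 3.392 m/s; Re = ρVD/μ = 5.372e+04; f → 0.0321
  f = 0.0321 → V = 2.678 m/s; Re = 4.24e+04; f → 0.03256
  f = 0.03256 → V = 2.659 m/s; Re = 4.21e+04; f → 0.03257
Converged (Δf/f < 1%). With the final f = 0.03257: V = √(2·3.41e+04·0.0108/(0.03257·3.21·997)) = 2.658 m/s.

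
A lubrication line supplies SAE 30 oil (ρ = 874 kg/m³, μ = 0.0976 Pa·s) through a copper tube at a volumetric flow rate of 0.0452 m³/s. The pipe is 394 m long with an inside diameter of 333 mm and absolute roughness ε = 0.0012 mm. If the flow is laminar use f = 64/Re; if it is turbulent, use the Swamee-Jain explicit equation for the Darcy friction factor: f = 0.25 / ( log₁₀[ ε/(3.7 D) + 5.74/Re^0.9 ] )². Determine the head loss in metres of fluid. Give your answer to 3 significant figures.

Cross-sectional area A = πD²/4 = π(0.333)²/4 = 0.08709 m²; mean velocity V = Q/A = 0.0452/0.08709 = 0.519 m/s.
Reynolds number Re = ρVD/μ = 874 · 0.519 · 0.333 / 0.0976 = 1548.
Re < 2300 → laminar flow, so f = 64/Re = 64/1548 = 0.04135 (the turbulent correlation is not needed).
Darcy-Weisbach: ΔP = f(L/D)(ρV²/2) = 0.04135·(394/0.333)·(874·0.519²/2) = 0.04135·1183·117.7 = 5759 Pa.
Head loss h_f = ΔP/(ρg) = 5759/(874·9.81) = 0.672 m.

h_f ≈ 0.672 m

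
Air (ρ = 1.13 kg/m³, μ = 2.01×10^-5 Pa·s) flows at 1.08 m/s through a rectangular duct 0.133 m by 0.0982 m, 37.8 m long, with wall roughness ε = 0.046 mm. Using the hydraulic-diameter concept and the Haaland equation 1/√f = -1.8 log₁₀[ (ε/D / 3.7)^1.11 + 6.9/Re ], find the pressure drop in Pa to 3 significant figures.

Hydraulic diameter D_h = 4A/P = 4·(0.133·0.0982)/(2·(0.133+0.0982)) = 0.05224/0.4624 = 0.113 m.
Re = ρVD_h/μ = 1.13·1.08·0.113/2.01e-05 = 6860.
ε/D_h = 4.6e-05/0.113 = 0.000407; Haaland gives 1/√f = -1.8 log₁₀[4.04e-05+0.00101] = 5.365, so f = 0.03475.
ΔP = f(L/D_h)(ρV²/2) = 0.03475·37.8/0.113·0.659 = 7.661 Pa.

ΔP ≈ 7.66 Pa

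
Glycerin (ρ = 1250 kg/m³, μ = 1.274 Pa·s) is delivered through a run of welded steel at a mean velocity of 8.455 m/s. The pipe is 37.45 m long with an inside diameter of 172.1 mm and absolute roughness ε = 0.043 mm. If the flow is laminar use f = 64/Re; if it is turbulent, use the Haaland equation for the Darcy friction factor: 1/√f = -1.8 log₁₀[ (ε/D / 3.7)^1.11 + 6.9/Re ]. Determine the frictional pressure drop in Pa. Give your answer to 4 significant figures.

ΔP ≈ 435800 Pa

Reynolds number Re = ρVD/μ = 1250 · 8.455 · 0.1721 / 1.27 = 1428.
Re < 2300 → laminar flow, so f = 64/Re = 64/1428 = 0.04483 (the turbulent correlation is not needed).
Darcy-Weisbach: ΔP = f(L/D)(ρV²/2) = 0.04483·(37.45/0.1721)·(1250·8.455²/2) = 0.04483·217.6·4.468e+04 = 4.358e+05 Pa.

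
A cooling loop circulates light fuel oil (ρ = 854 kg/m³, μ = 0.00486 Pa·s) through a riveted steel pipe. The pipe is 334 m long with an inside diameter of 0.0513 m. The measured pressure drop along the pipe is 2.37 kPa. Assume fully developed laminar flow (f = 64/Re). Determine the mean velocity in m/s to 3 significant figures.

For laminar flow, f = 64/Re with Re = ρVD/μ, so Darcy-Weisbach reduces to ΔP = 32μLV/D². Solving for V: V = ΔP·D²/(32μL) = 2370·(0.0513)²/(32·0.00486·334) = 0.1201 m/s.
Check: Re = ρVD/μ = 854·0.1201·0.0513/0.00486 = 1082 < 2300, so the laminar assumption holds.

V ≈ 0.120 m/s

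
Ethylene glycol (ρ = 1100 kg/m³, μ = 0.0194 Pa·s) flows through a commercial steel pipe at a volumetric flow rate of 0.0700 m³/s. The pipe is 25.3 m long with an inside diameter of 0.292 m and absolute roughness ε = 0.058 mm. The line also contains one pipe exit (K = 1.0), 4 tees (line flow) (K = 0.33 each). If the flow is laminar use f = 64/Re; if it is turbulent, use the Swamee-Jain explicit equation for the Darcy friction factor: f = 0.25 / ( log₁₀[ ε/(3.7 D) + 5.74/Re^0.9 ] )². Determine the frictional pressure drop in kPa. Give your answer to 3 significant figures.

Cross-sectional area A = πD²/4 = π(0.292)²/4 = 0.06697 m²; mean velocity V = Q/A = 0.07/0.06697 = 1.045 m/s.
Reynolds number Re = ρVD/μ = 1100 · 1.045 · 0.292 / 0.0194 = 1.731e+04.
Re > 4000 → turbulent. Relative roughness ε/D = 5.8e-05/0.292 = 0.000199. Swamee-Jain: f = 0.25/(log₁₀[0.000199/3.7 + 5.74/1.731e+04^0.9])² = 0.25/(log₁₀[5.37e-05 + 0.00088])² = 0.25/(-3.03)² = 0.02723.
Total minor-loss coefficient ΣK = 1·1 + 4·0.33 = 2.32.
ΔP = [f·L/D + ΣK]·(ρV²/2) = [0.02723·25.3/0.292 + 2.32]·(1100·1.045²/2) = [2.36 + 2.32]·601 = 2812 Pa.
ΔP = 2812 Pa = 2.81 kPa.

ΔP ≈ 2.81 kPa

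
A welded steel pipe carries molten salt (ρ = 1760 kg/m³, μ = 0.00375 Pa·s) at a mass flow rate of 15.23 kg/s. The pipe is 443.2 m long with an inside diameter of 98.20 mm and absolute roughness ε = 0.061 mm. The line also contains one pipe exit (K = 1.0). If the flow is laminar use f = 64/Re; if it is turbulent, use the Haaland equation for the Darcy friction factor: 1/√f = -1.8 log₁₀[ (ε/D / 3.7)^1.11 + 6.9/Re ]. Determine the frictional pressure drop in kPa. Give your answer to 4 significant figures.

ΔP ≈ 117.5 kPa

A = πD²/4 = π(0.0982)²/4 = 0.007574 m²; mean velocity V = ṁ/(ρA) = 15.23/(1760 · 0.007574) = 1.143 m/s.
Reynolds number Re = ρVD/μ = 1760 · 1.143 · 0.0982 / 0.00375 = 5.266e+04.
Re > 4000 → turbulent. Relative roughness ε/D = 6.1e-05/0.0982 = 0.000621. Haaland: 1/√f = -1.8 log₁₀[(0.000621/3.7)^1.11 + 6.9/5.266e+04] = -1.8 log₁₀[6.45e-05 + 0.000131] = 6.676, so f = 0.02244.
Total minor-loss coefficient ΣK = 1·1 = 1.
ΔP = [f·L/D + ΣK]·(ρV²/2) = [0.02244·443.2/0.0982 + 1]·(1760·1.143²/2) = [101.3 + 1]·1149 = 1.175e+05 Pa.
ΔP = 1.175e+05 Pa = 117.5 kPa.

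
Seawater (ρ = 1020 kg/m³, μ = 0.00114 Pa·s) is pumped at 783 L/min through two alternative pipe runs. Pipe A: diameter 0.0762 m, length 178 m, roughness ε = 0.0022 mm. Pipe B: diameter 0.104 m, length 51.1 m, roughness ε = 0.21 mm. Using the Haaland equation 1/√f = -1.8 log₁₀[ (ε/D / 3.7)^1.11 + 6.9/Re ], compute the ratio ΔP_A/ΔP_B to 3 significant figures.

Pipe A: V = Q/A = 0.01305/0.00456 = 2.862 m/s; Re = 1.951e+05; ε/D = 2.89e-05; Haaland → f = 0.01576; ΔP_A = f(L/D)(ρV²/2) = 1.537e+05 Pa.
Pipe B: V = Q/A = 0.01305/0.008495 = 1.536 m/s; Re = 1.429e+05; ε/D = 0.00202; Haaland → f = 0.0246; ΔP_B = f(L/D)(ρV²/2) = 1.455e+04 Pa.
ΔP_A/ΔP_B = 1.537e+05/1.455e+04 = 10.6.

ΔP_A/ΔP_B ≈ 10.6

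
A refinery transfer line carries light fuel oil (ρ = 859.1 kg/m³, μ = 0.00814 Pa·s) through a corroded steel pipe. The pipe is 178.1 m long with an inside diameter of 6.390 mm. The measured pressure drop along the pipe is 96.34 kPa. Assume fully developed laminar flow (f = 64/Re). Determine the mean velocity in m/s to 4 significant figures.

For laminar flow, f = 64/Re with Re = ρVD/μ, so Darcy-Weisbach reduces to ΔP = 32μLV/D². Solving for V: V = ΔP·D²/(32μL) = 9.634e+04·(0.00639)²/(32·0.00814·178.1) = 0.08479 m/s.
Check: Re = ρVD/μ = 859.1·0.08479·0.00639/0.00814 = 57.19 < 2300, so the laminar assumption holds.

V ≈ 0.08479 m/s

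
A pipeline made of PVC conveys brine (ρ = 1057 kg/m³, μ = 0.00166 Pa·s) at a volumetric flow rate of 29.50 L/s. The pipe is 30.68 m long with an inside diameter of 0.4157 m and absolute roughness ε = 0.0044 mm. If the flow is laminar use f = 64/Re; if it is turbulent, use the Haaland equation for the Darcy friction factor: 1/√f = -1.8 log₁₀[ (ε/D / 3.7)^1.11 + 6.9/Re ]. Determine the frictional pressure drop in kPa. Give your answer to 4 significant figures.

ΔP ≈ 0.03704 kPa

Q = 29.50 L/s = 29.50/1000 = 0.0295 m³/s.
Cross-sectional area A = πD²/4 = π(0.4157)²/4 = 0.1357 m²; mean velocity V = Q/A = 0.0295/0.1357 = 0.2174 m/s.
Reynolds number Re = ρVD/μ = 1057 · 0.2174 · 0.4157 / 0.00166 = 5.753e+04.
Re > 4000 → turbulent. Relative roughness ε/D = 4.4e-06/0.4157 = 1.06e-05. Haaland: 1/√f = -1.8 log₁₀[(1.06e-05/3.7)^1.11 + 6.9/5.753e+04] = -1.8 log₁₀[7.03e-07 + 0.00012] = 7.053, so f = 0.0201.
Darcy-Weisbach: ΔP = f(L/D)(ρV²/2) = 0.0201·(30.68/0.4157)·(1057·0.2174²/2) = 0.0201·73.8·24.97 = 37.04 Pa.
ΔP = 37.04 Pa = 0.03704 kPa.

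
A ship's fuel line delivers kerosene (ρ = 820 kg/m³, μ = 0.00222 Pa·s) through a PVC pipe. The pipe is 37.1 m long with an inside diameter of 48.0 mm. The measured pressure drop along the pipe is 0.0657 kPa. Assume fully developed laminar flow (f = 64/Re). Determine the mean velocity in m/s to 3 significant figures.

For laminar flow, f = 64/Re with Re = ρVD/μ, so Darcy-Weisbach reduces to ΔP = 32μLV/D². Solving for V: V = ΔP·D²/(32μL) = 65.7·(0.048)²/(32·0.00222·37.1) = 0.05743 m/s.
Check: Re = ρVD/μ = 820·0.05743·0.048/0.00222 = 1018 < 2300, so the laminar assumption holds.

V ≈ 0.0574 m/s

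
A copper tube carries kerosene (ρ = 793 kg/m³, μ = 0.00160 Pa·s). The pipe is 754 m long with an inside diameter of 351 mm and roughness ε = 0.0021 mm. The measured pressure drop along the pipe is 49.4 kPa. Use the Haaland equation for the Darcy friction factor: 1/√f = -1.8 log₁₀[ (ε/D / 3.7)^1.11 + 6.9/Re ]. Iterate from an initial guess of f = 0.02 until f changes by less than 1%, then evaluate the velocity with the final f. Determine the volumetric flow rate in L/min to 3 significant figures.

Q ≈ 11800 L/min

Rearranging Darcy-Weisbach: V = √(2·ΔP·D/(f·L·ρ)). With ε/D = 2.1e-06/0.351 = 5.98e-06, iterate starting from f = 0.02:
  f = 0.02 → V = √(2·4.94e+04·0.351/(0.02·754·793)) = 1.703 m/s; Re = ρVD/μ = 2.962e+05; f → 0.01442
  f = 0.01442 → V = 2.005 m/s; Re = 3.489e+05; f → 0.014
  f = 0.014 → V = 2.036 m/s; Re = 3.541e+05; f → 0.01396
Converged (Δf/f < 1%). With the final f = 0.01396: V = √(2·4.94e+04·0.351/(0.01396·754·793)) = 2.038 m/s.
Q = V·A = 2.038·(π/4·0.351²) = 0.1972 m³/s = 11800 L/min.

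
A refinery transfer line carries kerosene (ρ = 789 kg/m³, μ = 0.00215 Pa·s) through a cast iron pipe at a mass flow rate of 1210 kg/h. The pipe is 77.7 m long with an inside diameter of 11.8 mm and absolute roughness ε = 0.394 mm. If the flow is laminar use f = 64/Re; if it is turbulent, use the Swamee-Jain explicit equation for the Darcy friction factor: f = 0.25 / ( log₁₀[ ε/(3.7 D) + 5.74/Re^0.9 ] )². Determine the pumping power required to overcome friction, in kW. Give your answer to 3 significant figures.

P ≈ 1.05 kW

ṁ = 1210 kg/h = 1210/3600 = 0.3361 kg/s.
A = πD²/4 = π(0.0118)²/4 = 0.0001094 m²; mean velocity V = ṁ/(ρA) = 0.3361/(789 · 0.0001094) = 3.895 m/s.
Reynolds number Re = ρVD/μ = 789 · 3.895 · 0.0118 / 0.00215 = 1.687e+04.
Re > 4000 → turbulent. Relative roughness ε/D = 0.000394/0.0118 = 0.0334. Swamee-Jain: f = 0.25/(log₁₀[0.0334/3.7 + 5.74/1.687e+04^0.9])² = 0.25/(log₁₀[0.00902 + 0.000901])² = 0.25/(-2.003)² = 0.0623.
Darcy-Weisbach: ΔP = f(L/D)(ρV²/2) = 0.0623·(77.7/0.0118)·(789·3.895²/2) = 0.0623·6585·5986 = 2.456e+06 Pa.
Q = ṁ/ρ = 0.3361/789 = 0.000426 m³/s.
Pumping power P = QΔP = 0.000426·2.456e+06 = 1046 W = 1.05 kW.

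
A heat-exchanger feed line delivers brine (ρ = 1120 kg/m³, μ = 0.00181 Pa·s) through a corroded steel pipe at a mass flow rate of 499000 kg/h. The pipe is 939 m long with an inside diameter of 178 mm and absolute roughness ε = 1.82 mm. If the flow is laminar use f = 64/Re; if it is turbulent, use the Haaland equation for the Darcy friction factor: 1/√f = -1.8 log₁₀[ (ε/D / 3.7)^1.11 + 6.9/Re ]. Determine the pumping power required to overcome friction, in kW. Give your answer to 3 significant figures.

ṁ = 499000 kg/h = 499000/3600 = 138.6 kg/s.
A = πD²/4 = π(0.178)²/4 = 0.02488 m²; mean velocity V = ṁ/(ρA) = 138.6/(1120 · 0.02488) = 4.973 m/s.
Reynolds number Re = ρVD/μ = 1120 · 4.973 · 0.178 / 0.00181 = 5.478e+05.
Re > 4000 → turbulent. Relative roughness ε/D = 0.00182/0.178 = 0.0102. Haaland: 1/√f = -1.8 log₁₀[(0.0102/3.7)^1.11 + 6.9/5.478e+05] = -1.8 log₁₀[0.00145 + 1.26e-05] = 5.105, so f = 0.03837.
Darcy-Weisbach: ΔP = f(L/D)(ρV²/2) = 0.03837·(939/0.178)·(1120·4.973²/2) = 0.03837·5275·1.385e+04 = 2.804e+06 Pa.
Q = ṁ/ρ = 138.6/1120 = 0.1238 m³/s.
Pumping power P = QΔP = 0.1238·2.804e+06 = 347000 W = 347 kW.

P ≈ 347 kW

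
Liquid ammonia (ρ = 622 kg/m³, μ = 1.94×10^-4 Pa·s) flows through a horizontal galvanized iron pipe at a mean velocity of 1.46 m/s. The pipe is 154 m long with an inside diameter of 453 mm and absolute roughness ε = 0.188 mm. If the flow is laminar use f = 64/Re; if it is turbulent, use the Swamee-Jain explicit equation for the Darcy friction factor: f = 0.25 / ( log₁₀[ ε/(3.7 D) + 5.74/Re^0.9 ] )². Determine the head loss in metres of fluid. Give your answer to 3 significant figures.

h_f ≈ 0.605 m

Reynolds number Re = ρVD/μ = 622 · 1.46 · 0.453 / 0.000194 = 2.121e+06.
Re > 4000 → turbulent. Relative roughness ε/D = 0.000188/0.453 = 0.000415. Swamee-Jain: f = 0.25/(log₁₀[0.000415/3.7 + 5.74/2.121e+06^0.9])² = 0.25/(log₁₀[0.000112 + 1.16e-05])² = 0.25/(-3.907)² = 0.01637.
Darcy-Weisbach: ΔP = f(L/D)(ρV²/2) = 0.01637·(154/0.453)·(622·1.46²/2) = 0.01637·340·662.9 = 3690 Pa.
Head loss h_f = ΔP/(ρg) = 3690/(622·9.81) = 0.605 m.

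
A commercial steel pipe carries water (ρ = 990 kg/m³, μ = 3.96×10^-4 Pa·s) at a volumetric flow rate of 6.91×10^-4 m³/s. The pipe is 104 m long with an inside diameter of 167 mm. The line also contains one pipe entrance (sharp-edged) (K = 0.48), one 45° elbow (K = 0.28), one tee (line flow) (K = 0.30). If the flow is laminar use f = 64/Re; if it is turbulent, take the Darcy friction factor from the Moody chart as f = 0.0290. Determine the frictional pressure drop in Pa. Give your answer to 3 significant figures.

ΔP ≈ 9.42 Pa

Cross-sectional area A = πD²/4 = π(0.167)²/4 = 0.0219 m²; mean velocity V = Q/A = 0.000691/0.0219 = 0.03155 m/s.
Reynolds number Re = ρVD/μ = 990 · 0.03155 · 0.167 / 0.000396 = 1.317e+04.
Re > 4000 → turbulent; use the Moody-chart value f = 0.0290.
Total minor-loss coefficient ΣK = 1·0.48 + 1·0.28 + 1·0.3 = 1.06.
ΔP = [f·L/D + ΣK]·(ρV²/2) = [0.029·104/0.167 + 1.06]·(990·0.03155²/2) = [18.06 + 1.06]·0.4926 = 9.419 Pa.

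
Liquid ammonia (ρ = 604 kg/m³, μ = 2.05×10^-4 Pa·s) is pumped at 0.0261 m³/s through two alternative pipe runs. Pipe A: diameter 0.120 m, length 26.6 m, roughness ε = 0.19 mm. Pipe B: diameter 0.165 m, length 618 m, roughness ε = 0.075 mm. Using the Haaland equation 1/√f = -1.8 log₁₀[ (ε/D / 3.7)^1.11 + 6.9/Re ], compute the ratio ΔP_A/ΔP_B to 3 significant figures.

ΔP_A/ΔP_B ≈ 0.275

Pipe A: V = Q/A = 0.0261/0.01131 = 2.308 m/s; Re = 8.159e+05; ε/D = 0.00158; Haaland → f = 0.02231; ΔP_A = f(L/D)(ρV²/2) = 7954 Pa.
Pipe B: V = Q/A = 0.0261/0.02138 = 1.221 m/s; Re = 5.934e+05; ε/D = 0.000455; Haaland → f = 0.01715; ΔP_B = f(L/D)(ρV²/2) = 2.89e+04 Pa.
ΔP_A/ΔP_B = 7954/2.89e+04 = 0.275.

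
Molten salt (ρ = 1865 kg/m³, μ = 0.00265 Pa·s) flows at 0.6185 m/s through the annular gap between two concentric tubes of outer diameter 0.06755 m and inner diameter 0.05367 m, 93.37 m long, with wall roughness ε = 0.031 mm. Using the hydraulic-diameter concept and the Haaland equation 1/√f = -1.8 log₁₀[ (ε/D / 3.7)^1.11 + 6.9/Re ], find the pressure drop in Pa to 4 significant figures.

Hydraulic diameter D_h = 4A/P = D_o - D_i = 0.06755 - 0.05367 = 0.01388 m.
Re = ρVD_h/μ = 1865·0.6185·0.01388/0.00265 = 6042.
ε/D_h = 3.1e-05/0.01388 = 0.00223; Haaland gives 1/√f = -1.8 log₁₀[0.000267+0.00114] = 5.132, so f = 0.03797.
ΔP = f(L/D_h)(ρV²/2) = 0.03797·93.37/0.01388·356.7 = 9.112e+04 Pa.

ΔP ≈ 91120 Pa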